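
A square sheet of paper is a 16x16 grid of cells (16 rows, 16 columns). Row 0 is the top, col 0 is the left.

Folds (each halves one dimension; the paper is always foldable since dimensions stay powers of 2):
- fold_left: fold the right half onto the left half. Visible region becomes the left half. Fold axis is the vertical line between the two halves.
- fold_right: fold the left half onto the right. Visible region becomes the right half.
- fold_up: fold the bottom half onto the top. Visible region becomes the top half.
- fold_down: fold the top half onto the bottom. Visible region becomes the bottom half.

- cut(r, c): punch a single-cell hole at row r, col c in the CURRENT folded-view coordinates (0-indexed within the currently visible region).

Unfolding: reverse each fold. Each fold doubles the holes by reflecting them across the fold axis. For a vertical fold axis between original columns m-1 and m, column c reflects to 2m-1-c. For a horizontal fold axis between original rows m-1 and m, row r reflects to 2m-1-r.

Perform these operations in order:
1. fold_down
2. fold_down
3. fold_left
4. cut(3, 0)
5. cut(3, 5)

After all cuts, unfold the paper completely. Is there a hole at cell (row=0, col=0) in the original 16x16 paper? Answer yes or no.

Answer: yes

Derivation:
Op 1 fold_down: fold axis h@8; visible region now rows[8,16) x cols[0,16) = 8x16
Op 2 fold_down: fold axis h@12; visible region now rows[12,16) x cols[0,16) = 4x16
Op 3 fold_left: fold axis v@8; visible region now rows[12,16) x cols[0,8) = 4x8
Op 4 cut(3, 0): punch at orig (15,0); cuts so far [(15, 0)]; region rows[12,16) x cols[0,8) = 4x8
Op 5 cut(3, 5): punch at orig (15,5); cuts so far [(15, 0), (15, 5)]; region rows[12,16) x cols[0,8) = 4x8
Unfold 1 (reflect across v@8): 4 holes -> [(15, 0), (15, 5), (15, 10), (15, 15)]
Unfold 2 (reflect across h@12): 8 holes -> [(8, 0), (8, 5), (8, 10), (8, 15), (15, 0), (15, 5), (15, 10), (15, 15)]
Unfold 3 (reflect across h@8): 16 holes -> [(0, 0), (0, 5), (0, 10), (0, 15), (7, 0), (7, 5), (7, 10), (7, 15), (8, 0), (8, 5), (8, 10), (8, 15), (15, 0), (15, 5), (15, 10), (15, 15)]
Holes: [(0, 0), (0, 5), (0, 10), (0, 15), (7, 0), (7, 5), (7, 10), (7, 15), (8, 0), (8, 5), (8, 10), (8, 15), (15, 0), (15, 5), (15, 10), (15, 15)]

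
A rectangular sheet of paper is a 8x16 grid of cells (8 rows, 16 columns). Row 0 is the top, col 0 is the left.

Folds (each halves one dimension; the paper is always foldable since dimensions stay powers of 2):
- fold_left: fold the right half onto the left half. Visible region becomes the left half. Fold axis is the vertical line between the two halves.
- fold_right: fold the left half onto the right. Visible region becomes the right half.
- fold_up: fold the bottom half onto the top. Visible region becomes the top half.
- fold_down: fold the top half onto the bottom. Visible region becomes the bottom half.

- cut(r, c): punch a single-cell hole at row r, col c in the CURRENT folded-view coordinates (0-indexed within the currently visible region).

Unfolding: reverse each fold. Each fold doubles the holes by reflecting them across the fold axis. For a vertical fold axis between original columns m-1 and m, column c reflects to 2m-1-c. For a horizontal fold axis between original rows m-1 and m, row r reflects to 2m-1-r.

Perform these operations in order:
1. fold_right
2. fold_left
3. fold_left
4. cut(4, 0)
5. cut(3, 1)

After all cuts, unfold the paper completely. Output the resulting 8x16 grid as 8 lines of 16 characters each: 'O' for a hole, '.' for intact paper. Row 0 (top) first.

Answer: ................
................
................
.OO..OO..OO..OO.
O..OO..OO..OO..O
................
................
................

Derivation:
Op 1 fold_right: fold axis v@8; visible region now rows[0,8) x cols[8,16) = 8x8
Op 2 fold_left: fold axis v@12; visible region now rows[0,8) x cols[8,12) = 8x4
Op 3 fold_left: fold axis v@10; visible region now rows[0,8) x cols[8,10) = 8x2
Op 4 cut(4, 0): punch at orig (4,8); cuts so far [(4, 8)]; region rows[0,8) x cols[8,10) = 8x2
Op 5 cut(3, 1): punch at orig (3,9); cuts so far [(3, 9), (4, 8)]; region rows[0,8) x cols[8,10) = 8x2
Unfold 1 (reflect across v@10): 4 holes -> [(3, 9), (3, 10), (4, 8), (4, 11)]
Unfold 2 (reflect across v@12): 8 holes -> [(3, 9), (3, 10), (3, 13), (3, 14), (4, 8), (4, 11), (4, 12), (4, 15)]
Unfold 3 (reflect across v@8): 16 holes -> [(3, 1), (3, 2), (3, 5), (3, 6), (3, 9), (3, 10), (3, 13), (3, 14), (4, 0), (4, 3), (4, 4), (4, 7), (4, 8), (4, 11), (4, 12), (4, 15)]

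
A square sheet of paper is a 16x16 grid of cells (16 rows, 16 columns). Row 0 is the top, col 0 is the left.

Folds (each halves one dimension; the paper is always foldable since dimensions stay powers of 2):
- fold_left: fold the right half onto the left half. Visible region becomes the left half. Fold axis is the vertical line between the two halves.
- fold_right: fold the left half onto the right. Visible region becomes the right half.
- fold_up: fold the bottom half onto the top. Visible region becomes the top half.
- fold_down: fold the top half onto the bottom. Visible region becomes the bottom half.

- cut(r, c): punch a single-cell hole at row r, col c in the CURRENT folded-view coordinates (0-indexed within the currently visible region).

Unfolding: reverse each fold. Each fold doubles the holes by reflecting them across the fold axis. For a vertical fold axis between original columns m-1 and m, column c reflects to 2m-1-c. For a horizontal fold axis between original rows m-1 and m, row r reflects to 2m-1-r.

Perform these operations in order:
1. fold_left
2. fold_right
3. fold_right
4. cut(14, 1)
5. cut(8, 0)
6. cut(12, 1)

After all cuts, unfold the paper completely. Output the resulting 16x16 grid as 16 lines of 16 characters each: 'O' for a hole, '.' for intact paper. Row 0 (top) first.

Answer: ................
................
................
................
................
................
................
................
.OO..OO..OO..OO.
................
................
................
O..OO..OO..OO..O
................
O..OO..OO..OO..O
................

Derivation:
Op 1 fold_left: fold axis v@8; visible region now rows[0,16) x cols[0,8) = 16x8
Op 2 fold_right: fold axis v@4; visible region now rows[0,16) x cols[4,8) = 16x4
Op 3 fold_right: fold axis v@6; visible region now rows[0,16) x cols[6,8) = 16x2
Op 4 cut(14, 1): punch at orig (14,7); cuts so far [(14, 7)]; region rows[0,16) x cols[6,8) = 16x2
Op 5 cut(8, 0): punch at orig (8,6); cuts so far [(8, 6), (14, 7)]; region rows[0,16) x cols[6,8) = 16x2
Op 6 cut(12, 1): punch at orig (12,7); cuts so far [(8, 6), (12, 7), (14, 7)]; region rows[0,16) x cols[6,8) = 16x2
Unfold 1 (reflect across v@6): 6 holes -> [(8, 5), (8, 6), (12, 4), (12, 7), (14, 4), (14, 7)]
Unfold 2 (reflect across v@4): 12 holes -> [(8, 1), (8, 2), (8, 5), (8, 6), (12, 0), (12, 3), (12, 4), (12, 7), (14, 0), (14, 3), (14, 4), (14, 7)]
Unfold 3 (reflect across v@8): 24 holes -> [(8, 1), (8, 2), (8, 5), (8, 6), (8, 9), (8, 10), (8, 13), (8, 14), (12, 0), (12, 3), (12, 4), (12, 7), (12, 8), (12, 11), (12, 12), (12, 15), (14, 0), (14, 3), (14, 4), (14, 7), (14, 8), (14, 11), (14, 12), (14, 15)]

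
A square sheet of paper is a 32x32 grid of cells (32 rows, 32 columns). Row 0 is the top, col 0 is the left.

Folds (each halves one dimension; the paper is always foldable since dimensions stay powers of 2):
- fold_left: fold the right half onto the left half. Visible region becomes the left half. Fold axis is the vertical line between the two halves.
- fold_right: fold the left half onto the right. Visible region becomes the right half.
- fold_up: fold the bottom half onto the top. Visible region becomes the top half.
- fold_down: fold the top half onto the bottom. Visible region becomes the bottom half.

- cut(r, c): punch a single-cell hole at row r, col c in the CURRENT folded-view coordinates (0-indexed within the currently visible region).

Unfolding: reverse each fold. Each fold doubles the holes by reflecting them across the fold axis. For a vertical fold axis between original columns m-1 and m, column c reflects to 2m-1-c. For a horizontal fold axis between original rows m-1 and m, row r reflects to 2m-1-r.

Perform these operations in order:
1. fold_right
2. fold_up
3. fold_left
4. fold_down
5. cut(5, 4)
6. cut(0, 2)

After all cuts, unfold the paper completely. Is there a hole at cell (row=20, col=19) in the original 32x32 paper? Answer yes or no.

Answer: no

Derivation:
Op 1 fold_right: fold axis v@16; visible region now rows[0,32) x cols[16,32) = 32x16
Op 2 fold_up: fold axis h@16; visible region now rows[0,16) x cols[16,32) = 16x16
Op 3 fold_left: fold axis v@24; visible region now rows[0,16) x cols[16,24) = 16x8
Op 4 fold_down: fold axis h@8; visible region now rows[8,16) x cols[16,24) = 8x8
Op 5 cut(5, 4): punch at orig (13,20); cuts so far [(13, 20)]; region rows[8,16) x cols[16,24) = 8x8
Op 6 cut(0, 2): punch at orig (8,18); cuts so far [(8, 18), (13, 20)]; region rows[8,16) x cols[16,24) = 8x8
Unfold 1 (reflect across h@8): 4 holes -> [(2, 20), (7, 18), (8, 18), (13, 20)]
Unfold 2 (reflect across v@24): 8 holes -> [(2, 20), (2, 27), (7, 18), (7, 29), (8, 18), (8, 29), (13, 20), (13, 27)]
Unfold 3 (reflect across h@16): 16 holes -> [(2, 20), (2, 27), (7, 18), (7, 29), (8, 18), (8, 29), (13, 20), (13, 27), (18, 20), (18, 27), (23, 18), (23, 29), (24, 18), (24, 29), (29, 20), (29, 27)]
Unfold 4 (reflect across v@16): 32 holes -> [(2, 4), (2, 11), (2, 20), (2, 27), (7, 2), (7, 13), (7, 18), (7, 29), (8, 2), (8, 13), (8, 18), (8, 29), (13, 4), (13, 11), (13, 20), (13, 27), (18, 4), (18, 11), (18, 20), (18, 27), (23, 2), (23, 13), (23, 18), (23, 29), (24, 2), (24, 13), (24, 18), (24, 29), (29, 4), (29, 11), (29, 20), (29, 27)]
Holes: [(2, 4), (2, 11), (2, 20), (2, 27), (7, 2), (7, 13), (7, 18), (7, 29), (8, 2), (8, 13), (8, 18), (8, 29), (13, 4), (13, 11), (13, 20), (13, 27), (18, 4), (18, 11), (18, 20), (18, 27), (23, 2), (23, 13), (23, 18), (23, 29), (24, 2), (24, 13), (24, 18), (24, 29), (29, 4), (29, 11), (29, 20), (29, 27)]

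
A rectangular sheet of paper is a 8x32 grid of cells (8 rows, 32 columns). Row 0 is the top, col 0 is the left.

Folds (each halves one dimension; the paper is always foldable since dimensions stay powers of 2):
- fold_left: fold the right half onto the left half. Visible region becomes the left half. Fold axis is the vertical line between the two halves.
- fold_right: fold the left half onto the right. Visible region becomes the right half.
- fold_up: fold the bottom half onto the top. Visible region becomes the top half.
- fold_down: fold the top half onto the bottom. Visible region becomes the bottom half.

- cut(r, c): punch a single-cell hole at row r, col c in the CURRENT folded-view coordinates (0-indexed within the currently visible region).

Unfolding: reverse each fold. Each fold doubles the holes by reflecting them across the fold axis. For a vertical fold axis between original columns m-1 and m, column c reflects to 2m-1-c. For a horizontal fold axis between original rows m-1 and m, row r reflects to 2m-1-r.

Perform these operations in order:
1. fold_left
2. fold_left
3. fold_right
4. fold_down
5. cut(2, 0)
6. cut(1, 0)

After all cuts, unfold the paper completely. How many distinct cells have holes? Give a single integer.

Answer: 32

Derivation:
Op 1 fold_left: fold axis v@16; visible region now rows[0,8) x cols[0,16) = 8x16
Op 2 fold_left: fold axis v@8; visible region now rows[0,8) x cols[0,8) = 8x8
Op 3 fold_right: fold axis v@4; visible region now rows[0,8) x cols[4,8) = 8x4
Op 4 fold_down: fold axis h@4; visible region now rows[4,8) x cols[4,8) = 4x4
Op 5 cut(2, 0): punch at orig (6,4); cuts so far [(6, 4)]; region rows[4,8) x cols[4,8) = 4x4
Op 6 cut(1, 0): punch at orig (5,4); cuts so far [(5, 4), (6, 4)]; region rows[4,8) x cols[4,8) = 4x4
Unfold 1 (reflect across h@4): 4 holes -> [(1, 4), (2, 4), (5, 4), (6, 4)]
Unfold 2 (reflect across v@4): 8 holes -> [(1, 3), (1, 4), (2, 3), (2, 4), (5, 3), (5, 4), (6, 3), (6, 4)]
Unfold 3 (reflect across v@8): 16 holes -> [(1, 3), (1, 4), (1, 11), (1, 12), (2, 3), (2, 4), (2, 11), (2, 12), (5, 3), (5, 4), (5, 11), (5, 12), (6, 3), (6, 4), (6, 11), (6, 12)]
Unfold 4 (reflect across v@16): 32 holes -> [(1, 3), (1, 4), (1, 11), (1, 12), (1, 19), (1, 20), (1, 27), (1, 28), (2, 3), (2, 4), (2, 11), (2, 12), (2, 19), (2, 20), (2, 27), (2, 28), (5, 3), (5, 4), (5, 11), (5, 12), (5, 19), (5, 20), (5, 27), (5, 28), (6, 3), (6, 4), (6, 11), (6, 12), (6, 19), (6, 20), (6, 27), (6, 28)]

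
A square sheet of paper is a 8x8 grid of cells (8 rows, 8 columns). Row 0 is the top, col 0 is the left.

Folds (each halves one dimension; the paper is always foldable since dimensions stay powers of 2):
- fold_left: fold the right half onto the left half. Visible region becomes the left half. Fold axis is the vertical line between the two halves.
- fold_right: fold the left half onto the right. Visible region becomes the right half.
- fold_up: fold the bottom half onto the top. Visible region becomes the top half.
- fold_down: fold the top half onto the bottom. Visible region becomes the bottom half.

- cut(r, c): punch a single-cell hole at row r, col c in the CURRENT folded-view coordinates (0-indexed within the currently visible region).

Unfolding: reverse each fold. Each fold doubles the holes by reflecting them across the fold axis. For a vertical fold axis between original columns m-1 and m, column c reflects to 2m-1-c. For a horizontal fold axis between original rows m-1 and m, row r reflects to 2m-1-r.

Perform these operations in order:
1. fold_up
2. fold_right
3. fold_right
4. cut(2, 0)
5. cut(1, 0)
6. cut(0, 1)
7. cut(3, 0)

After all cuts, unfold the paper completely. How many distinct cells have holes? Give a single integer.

Answer: 32

Derivation:
Op 1 fold_up: fold axis h@4; visible region now rows[0,4) x cols[0,8) = 4x8
Op 2 fold_right: fold axis v@4; visible region now rows[0,4) x cols[4,8) = 4x4
Op 3 fold_right: fold axis v@6; visible region now rows[0,4) x cols[6,8) = 4x2
Op 4 cut(2, 0): punch at orig (2,6); cuts so far [(2, 6)]; region rows[0,4) x cols[6,8) = 4x2
Op 5 cut(1, 0): punch at orig (1,6); cuts so far [(1, 6), (2, 6)]; region rows[0,4) x cols[6,8) = 4x2
Op 6 cut(0, 1): punch at orig (0,7); cuts so far [(0, 7), (1, 6), (2, 6)]; region rows[0,4) x cols[6,8) = 4x2
Op 7 cut(3, 0): punch at orig (3,6); cuts so far [(0, 7), (1, 6), (2, 6), (3, 6)]; region rows[0,4) x cols[6,8) = 4x2
Unfold 1 (reflect across v@6): 8 holes -> [(0, 4), (0, 7), (1, 5), (1, 6), (2, 5), (2, 6), (3, 5), (3, 6)]
Unfold 2 (reflect across v@4): 16 holes -> [(0, 0), (0, 3), (0, 4), (0, 7), (1, 1), (1, 2), (1, 5), (1, 6), (2, 1), (2, 2), (2, 5), (2, 6), (3, 1), (3, 2), (3, 5), (3, 6)]
Unfold 3 (reflect across h@4): 32 holes -> [(0, 0), (0, 3), (0, 4), (0, 7), (1, 1), (1, 2), (1, 5), (1, 6), (2, 1), (2, 2), (2, 5), (2, 6), (3, 1), (3, 2), (3, 5), (3, 6), (4, 1), (4, 2), (4, 5), (4, 6), (5, 1), (5, 2), (5, 5), (5, 6), (6, 1), (6, 2), (6, 5), (6, 6), (7, 0), (7, 3), (7, 4), (7, 7)]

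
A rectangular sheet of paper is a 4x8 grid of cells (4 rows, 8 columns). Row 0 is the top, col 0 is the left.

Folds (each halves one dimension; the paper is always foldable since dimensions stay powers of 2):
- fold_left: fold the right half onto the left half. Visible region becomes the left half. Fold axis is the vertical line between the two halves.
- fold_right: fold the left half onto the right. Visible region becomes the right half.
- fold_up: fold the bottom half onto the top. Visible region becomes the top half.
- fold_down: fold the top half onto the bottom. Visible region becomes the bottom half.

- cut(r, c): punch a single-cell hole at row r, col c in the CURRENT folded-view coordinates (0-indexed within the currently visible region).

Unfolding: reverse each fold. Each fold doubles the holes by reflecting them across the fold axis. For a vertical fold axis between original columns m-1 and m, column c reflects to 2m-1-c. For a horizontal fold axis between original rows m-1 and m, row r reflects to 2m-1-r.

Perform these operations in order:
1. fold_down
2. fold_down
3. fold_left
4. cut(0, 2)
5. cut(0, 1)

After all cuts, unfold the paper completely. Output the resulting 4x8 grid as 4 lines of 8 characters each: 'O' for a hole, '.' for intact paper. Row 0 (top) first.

Answer: .OO..OO.
.OO..OO.
.OO..OO.
.OO..OO.

Derivation:
Op 1 fold_down: fold axis h@2; visible region now rows[2,4) x cols[0,8) = 2x8
Op 2 fold_down: fold axis h@3; visible region now rows[3,4) x cols[0,8) = 1x8
Op 3 fold_left: fold axis v@4; visible region now rows[3,4) x cols[0,4) = 1x4
Op 4 cut(0, 2): punch at orig (3,2); cuts so far [(3, 2)]; region rows[3,4) x cols[0,4) = 1x4
Op 5 cut(0, 1): punch at orig (3,1); cuts so far [(3, 1), (3, 2)]; region rows[3,4) x cols[0,4) = 1x4
Unfold 1 (reflect across v@4): 4 holes -> [(3, 1), (3, 2), (3, 5), (3, 6)]
Unfold 2 (reflect across h@3): 8 holes -> [(2, 1), (2, 2), (2, 5), (2, 6), (3, 1), (3, 2), (3, 5), (3, 6)]
Unfold 3 (reflect across h@2): 16 holes -> [(0, 1), (0, 2), (0, 5), (0, 6), (1, 1), (1, 2), (1, 5), (1, 6), (2, 1), (2, 2), (2, 5), (2, 6), (3, 1), (3, 2), (3, 5), (3, 6)]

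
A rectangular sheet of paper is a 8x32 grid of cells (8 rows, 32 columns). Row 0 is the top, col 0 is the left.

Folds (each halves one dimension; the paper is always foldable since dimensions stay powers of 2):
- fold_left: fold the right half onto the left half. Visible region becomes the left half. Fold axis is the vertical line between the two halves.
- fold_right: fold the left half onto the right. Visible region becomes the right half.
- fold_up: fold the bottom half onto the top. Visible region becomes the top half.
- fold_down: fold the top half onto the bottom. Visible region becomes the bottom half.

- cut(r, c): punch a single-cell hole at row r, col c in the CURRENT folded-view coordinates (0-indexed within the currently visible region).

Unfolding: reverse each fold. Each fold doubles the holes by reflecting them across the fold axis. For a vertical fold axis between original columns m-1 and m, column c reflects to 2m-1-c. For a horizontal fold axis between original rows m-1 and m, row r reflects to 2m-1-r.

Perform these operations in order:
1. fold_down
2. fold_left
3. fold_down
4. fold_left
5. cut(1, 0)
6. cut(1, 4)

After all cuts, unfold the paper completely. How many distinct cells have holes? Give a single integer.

Op 1 fold_down: fold axis h@4; visible region now rows[4,8) x cols[0,32) = 4x32
Op 2 fold_left: fold axis v@16; visible region now rows[4,8) x cols[0,16) = 4x16
Op 3 fold_down: fold axis h@6; visible region now rows[6,8) x cols[0,16) = 2x16
Op 4 fold_left: fold axis v@8; visible region now rows[6,8) x cols[0,8) = 2x8
Op 5 cut(1, 0): punch at orig (7,0); cuts so far [(7, 0)]; region rows[6,8) x cols[0,8) = 2x8
Op 6 cut(1, 4): punch at orig (7,4); cuts so far [(7, 0), (7, 4)]; region rows[6,8) x cols[0,8) = 2x8
Unfold 1 (reflect across v@8): 4 holes -> [(7, 0), (7, 4), (7, 11), (7, 15)]
Unfold 2 (reflect across h@6): 8 holes -> [(4, 0), (4, 4), (4, 11), (4, 15), (7, 0), (7, 4), (7, 11), (7, 15)]
Unfold 3 (reflect across v@16): 16 holes -> [(4, 0), (4, 4), (4, 11), (4, 15), (4, 16), (4, 20), (4, 27), (4, 31), (7, 0), (7, 4), (7, 11), (7, 15), (7, 16), (7, 20), (7, 27), (7, 31)]
Unfold 4 (reflect across h@4): 32 holes -> [(0, 0), (0, 4), (0, 11), (0, 15), (0, 16), (0, 20), (0, 27), (0, 31), (3, 0), (3, 4), (3, 11), (3, 15), (3, 16), (3, 20), (3, 27), (3, 31), (4, 0), (4, 4), (4, 11), (4, 15), (4, 16), (4, 20), (4, 27), (4, 31), (7, 0), (7, 4), (7, 11), (7, 15), (7, 16), (7, 20), (7, 27), (7, 31)]

Answer: 32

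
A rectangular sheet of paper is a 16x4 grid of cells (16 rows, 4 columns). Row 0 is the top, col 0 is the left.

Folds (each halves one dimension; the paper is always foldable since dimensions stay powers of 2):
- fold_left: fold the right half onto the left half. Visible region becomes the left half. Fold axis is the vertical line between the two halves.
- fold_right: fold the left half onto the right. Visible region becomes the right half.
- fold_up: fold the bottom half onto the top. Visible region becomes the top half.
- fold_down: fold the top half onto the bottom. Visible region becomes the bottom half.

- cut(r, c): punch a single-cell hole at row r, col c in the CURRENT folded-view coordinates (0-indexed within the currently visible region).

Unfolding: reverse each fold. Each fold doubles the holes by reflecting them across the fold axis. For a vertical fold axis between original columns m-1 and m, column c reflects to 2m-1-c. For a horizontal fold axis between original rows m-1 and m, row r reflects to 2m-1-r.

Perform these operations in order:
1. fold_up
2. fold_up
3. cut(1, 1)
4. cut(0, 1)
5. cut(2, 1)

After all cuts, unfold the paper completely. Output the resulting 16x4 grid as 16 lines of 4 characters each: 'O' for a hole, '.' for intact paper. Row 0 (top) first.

Op 1 fold_up: fold axis h@8; visible region now rows[0,8) x cols[0,4) = 8x4
Op 2 fold_up: fold axis h@4; visible region now rows[0,4) x cols[0,4) = 4x4
Op 3 cut(1, 1): punch at orig (1,1); cuts so far [(1, 1)]; region rows[0,4) x cols[0,4) = 4x4
Op 4 cut(0, 1): punch at orig (0,1); cuts so far [(0, 1), (1, 1)]; region rows[0,4) x cols[0,4) = 4x4
Op 5 cut(2, 1): punch at orig (2,1); cuts so far [(0, 1), (1, 1), (2, 1)]; region rows[0,4) x cols[0,4) = 4x4
Unfold 1 (reflect across h@4): 6 holes -> [(0, 1), (1, 1), (2, 1), (5, 1), (6, 1), (7, 1)]
Unfold 2 (reflect across h@8): 12 holes -> [(0, 1), (1, 1), (2, 1), (5, 1), (6, 1), (7, 1), (8, 1), (9, 1), (10, 1), (13, 1), (14, 1), (15, 1)]

Answer: .O..
.O..
.O..
....
....
.O..
.O..
.O..
.O..
.O..
.O..
....
....
.O..
.O..
.O..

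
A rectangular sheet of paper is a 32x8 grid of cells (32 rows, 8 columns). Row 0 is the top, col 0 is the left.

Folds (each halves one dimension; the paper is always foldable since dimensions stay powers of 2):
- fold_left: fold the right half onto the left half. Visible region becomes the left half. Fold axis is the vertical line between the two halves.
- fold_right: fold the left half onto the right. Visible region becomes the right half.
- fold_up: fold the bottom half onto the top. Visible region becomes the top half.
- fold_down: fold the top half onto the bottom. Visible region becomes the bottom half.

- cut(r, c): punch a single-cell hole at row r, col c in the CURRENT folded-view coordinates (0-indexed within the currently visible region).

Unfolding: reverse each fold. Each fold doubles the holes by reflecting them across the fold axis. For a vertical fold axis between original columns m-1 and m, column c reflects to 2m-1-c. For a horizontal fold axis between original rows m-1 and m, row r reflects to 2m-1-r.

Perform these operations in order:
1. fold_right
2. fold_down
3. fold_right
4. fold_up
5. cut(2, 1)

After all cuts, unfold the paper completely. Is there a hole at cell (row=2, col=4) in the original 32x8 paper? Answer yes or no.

Answer: yes

Derivation:
Op 1 fold_right: fold axis v@4; visible region now rows[0,32) x cols[4,8) = 32x4
Op 2 fold_down: fold axis h@16; visible region now rows[16,32) x cols[4,8) = 16x4
Op 3 fold_right: fold axis v@6; visible region now rows[16,32) x cols[6,8) = 16x2
Op 4 fold_up: fold axis h@24; visible region now rows[16,24) x cols[6,8) = 8x2
Op 5 cut(2, 1): punch at orig (18,7); cuts so far [(18, 7)]; region rows[16,24) x cols[6,8) = 8x2
Unfold 1 (reflect across h@24): 2 holes -> [(18, 7), (29, 7)]
Unfold 2 (reflect across v@6): 4 holes -> [(18, 4), (18, 7), (29, 4), (29, 7)]
Unfold 3 (reflect across h@16): 8 holes -> [(2, 4), (2, 7), (13, 4), (13, 7), (18, 4), (18, 7), (29, 4), (29, 7)]
Unfold 4 (reflect across v@4): 16 holes -> [(2, 0), (2, 3), (2, 4), (2, 7), (13, 0), (13, 3), (13, 4), (13, 7), (18, 0), (18, 3), (18, 4), (18, 7), (29, 0), (29, 3), (29, 4), (29, 7)]
Holes: [(2, 0), (2, 3), (2, 4), (2, 7), (13, 0), (13, 3), (13, 4), (13, 7), (18, 0), (18, 3), (18, 4), (18, 7), (29, 0), (29, 3), (29, 4), (29, 7)]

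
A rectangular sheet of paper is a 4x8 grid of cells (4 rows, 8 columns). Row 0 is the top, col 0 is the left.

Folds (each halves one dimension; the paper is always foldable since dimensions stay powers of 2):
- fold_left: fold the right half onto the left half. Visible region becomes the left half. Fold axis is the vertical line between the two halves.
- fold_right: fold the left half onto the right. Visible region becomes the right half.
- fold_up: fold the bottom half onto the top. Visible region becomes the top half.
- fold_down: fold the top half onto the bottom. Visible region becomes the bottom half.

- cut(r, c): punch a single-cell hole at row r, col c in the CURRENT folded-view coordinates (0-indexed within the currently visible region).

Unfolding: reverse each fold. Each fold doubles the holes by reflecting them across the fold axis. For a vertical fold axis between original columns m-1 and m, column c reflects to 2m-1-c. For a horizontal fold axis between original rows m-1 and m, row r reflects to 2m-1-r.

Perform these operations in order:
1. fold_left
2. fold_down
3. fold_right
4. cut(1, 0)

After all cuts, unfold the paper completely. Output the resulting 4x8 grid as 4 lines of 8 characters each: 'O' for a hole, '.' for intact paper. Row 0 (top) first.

Answer: .OO..OO.
........
........
.OO..OO.

Derivation:
Op 1 fold_left: fold axis v@4; visible region now rows[0,4) x cols[0,4) = 4x4
Op 2 fold_down: fold axis h@2; visible region now rows[2,4) x cols[0,4) = 2x4
Op 3 fold_right: fold axis v@2; visible region now rows[2,4) x cols[2,4) = 2x2
Op 4 cut(1, 0): punch at orig (3,2); cuts so far [(3, 2)]; region rows[2,4) x cols[2,4) = 2x2
Unfold 1 (reflect across v@2): 2 holes -> [(3, 1), (3, 2)]
Unfold 2 (reflect across h@2): 4 holes -> [(0, 1), (0, 2), (3, 1), (3, 2)]
Unfold 3 (reflect across v@4): 8 holes -> [(0, 1), (0, 2), (0, 5), (0, 6), (3, 1), (3, 2), (3, 5), (3, 6)]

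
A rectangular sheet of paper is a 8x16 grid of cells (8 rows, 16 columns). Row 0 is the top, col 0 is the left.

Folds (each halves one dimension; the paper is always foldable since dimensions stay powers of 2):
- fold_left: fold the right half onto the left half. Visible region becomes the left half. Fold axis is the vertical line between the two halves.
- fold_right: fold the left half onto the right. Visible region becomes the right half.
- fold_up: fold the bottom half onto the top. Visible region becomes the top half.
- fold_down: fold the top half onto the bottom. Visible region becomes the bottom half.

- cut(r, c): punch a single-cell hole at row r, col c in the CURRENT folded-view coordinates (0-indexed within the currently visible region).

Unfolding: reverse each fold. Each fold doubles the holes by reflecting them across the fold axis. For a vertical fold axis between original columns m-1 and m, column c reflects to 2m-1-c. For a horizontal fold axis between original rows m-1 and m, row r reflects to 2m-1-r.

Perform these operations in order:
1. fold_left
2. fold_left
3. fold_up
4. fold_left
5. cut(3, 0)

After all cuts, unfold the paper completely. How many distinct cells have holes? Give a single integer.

Op 1 fold_left: fold axis v@8; visible region now rows[0,8) x cols[0,8) = 8x8
Op 2 fold_left: fold axis v@4; visible region now rows[0,8) x cols[0,4) = 8x4
Op 3 fold_up: fold axis h@4; visible region now rows[0,4) x cols[0,4) = 4x4
Op 4 fold_left: fold axis v@2; visible region now rows[0,4) x cols[0,2) = 4x2
Op 5 cut(3, 0): punch at orig (3,0); cuts so far [(3, 0)]; region rows[0,4) x cols[0,2) = 4x2
Unfold 1 (reflect across v@2): 2 holes -> [(3, 0), (3, 3)]
Unfold 2 (reflect across h@4): 4 holes -> [(3, 0), (3, 3), (4, 0), (4, 3)]
Unfold 3 (reflect across v@4): 8 holes -> [(3, 0), (3, 3), (3, 4), (3, 7), (4, 0), (4, 3), (4, 4), (4, 7)]
Unfold 4 (reflect across v@8): 16 holes -> [(3, 0), (3, 3), (3, 4), (3, 7), (3, 8), (3, 11), (3, 12), (3, 15), (4, 0), (4, 3), (4, 4), (4, 7), (4, 8), (4, 11), (4, 12), (4, 15)]

Answer: 16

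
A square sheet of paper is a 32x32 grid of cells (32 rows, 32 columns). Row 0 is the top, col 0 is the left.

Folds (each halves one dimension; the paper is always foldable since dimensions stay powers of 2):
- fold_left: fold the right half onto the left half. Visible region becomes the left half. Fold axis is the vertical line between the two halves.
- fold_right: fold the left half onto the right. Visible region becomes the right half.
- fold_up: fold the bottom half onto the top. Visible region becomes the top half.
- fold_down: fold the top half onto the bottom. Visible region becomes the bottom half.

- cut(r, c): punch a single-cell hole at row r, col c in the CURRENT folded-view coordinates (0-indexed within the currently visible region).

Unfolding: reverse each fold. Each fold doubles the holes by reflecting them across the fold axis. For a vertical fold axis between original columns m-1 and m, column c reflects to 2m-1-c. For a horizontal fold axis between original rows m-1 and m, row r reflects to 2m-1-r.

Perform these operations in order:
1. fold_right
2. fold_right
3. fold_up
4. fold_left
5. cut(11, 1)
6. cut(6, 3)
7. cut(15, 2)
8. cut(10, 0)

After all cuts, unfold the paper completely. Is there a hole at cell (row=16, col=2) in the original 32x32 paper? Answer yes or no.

Op 1 fold_right: fold axis v@16; visible region now rows[0,32) x cols[16,32) = 32x16
Op 2 fold_right: fold axis v@24; visible region now rows[0,32) x cols[24,32) = 32x8
Op 3 fold_up: fold axis h@16; visible region now rows[0,16) x cols[24,32) = 16x8
Op 4 fold_left: fold axis v@28; visible region now rows[0,16) x cols[24,28) = 16x4
Op 5 cut(11, 1): punch at orig (11,25); cuts so far [(11, 25)]; region rows[0,16) x cols[24,28) = 16x4
Op 6 cut(6, 3): punch at orig (6,27); cuts so far [(6, 27), (11, 25)]; region rows[0,16) x cols[24,28) = 16x4
Op 7 cut(15, 2): punch at orig (15,26); cuts so far [(6, 27), (11, 25), (15, 26)]; region rows[0,16) x cols[24,28) = 16x4
Op 8 cut(10, 0): punch at orig (10,24); cuts so far [(6, 27), (10, 24), (11, 25), (15, 26)]; region rows[0,16) x cols[24,28) = 16x4
Unfold 1 (reflect across v@28): 8 holes -> [(6, 27), (6, 28), (10, 24), (10, 31), (11, 25), (11, 30), (15, 26), (15, 29)]
Unfold 2 (reflect across h@16): 16 holes -> [(6, 27), (6, 28), (10, 24), (10, 31), (11, 25), (11, 30), (15, 26), (15, 29), (16, 26), (16, 29), (20, 25), (20, 30), (21, 24), (21, 31), (25, 27), (25, 28)]
Unfold 3 (reflect across v@24): 32 holes -> [(6, 19), (6, 20), (6, 27), (6, 28), (10, 16), (10, 23), (10, 24), (10, 31), (11, 17), (11, 22), (11, 25), (11, 30), (15, 18), (15, 21), (15, 26), (15, 29), (16, 18), (16, 21), (16, 26), (16, 29), (20, 17), (20, 22), (20, 25), (20, 30), (21, 16), (21, 23), (21, 24), (21, 31), (25, 19), (25, 20), (25, 27), (25, 28)]
Unfold 4 (reflect across v@16): 64 holes -> [(6, 3), (6, 4), (6, 11), (6, 12), (6, 19), (6, 20), (6, 27), (6, 28), (10, 0), (10, 7), (10, 8), (10, 15), (10, 16), (10, 23), (10, 24), (10, 31), (11, 1), (11, 6), (11, 9), (11, 14), (11, 17), (11, 22), (11, 25), (11, 30), (15, 2), (15, 5), (15, 10), (15, 13), (15, 18), (15, 21), (15, 26), (15, 29), (16, 2), (16, 5), (16, 10), (16, 13), (16, 18), (16, 21), (16, 26), (16, 29), (20, 1), (20, 6), (20, 9), (20, 14), (20, 17), (20, 22), (20, 25), (20, 30), (21, 0), (21, 7), (21, 8), (21, 15), (21, 16), (21, 23), (21, 24), (21, 31), (25, 3), (25, 4), (25, 11), (25, 12), (25, 19), (25, 20), (25, 27), (25, 28)]
Holes: [(6, 3), (6, 4), (6, 11), (6, 12), (6, 19), (6, 20), (6, 27), (6, 28), (10, 0), (10, 7), (10, 8), (10, 15), (10, 16), (10, 23), (10, 24), (10, 31), (11, 1), (11, 6), (11, 9), (11, 14), (11, 17), (11, 22), (11, 25), (11, 30), (15, 2), (15, 5), (15, 10), (15, 13), (15, 18), (15, 21), (15, 26), (15, 29), (16, 2), (16, 5), (16, 10), (16, 13), (16, 18), (16, 21), (16, 26), (16, 29), (20, 1), (20, 6), (20, 9), (20, 14), (20, 17), (20, 22), (20, 25), (20, 30), (21, 0), (21, 7), (21, 8), (21, 15), (21, 16), (21, 23), (21, 24), (21, 31), (25, 3), (25, 4), (25, 11), (25, 12), (25, 19), (25, 20), (25, 27), (25, 28)]

Answer: yes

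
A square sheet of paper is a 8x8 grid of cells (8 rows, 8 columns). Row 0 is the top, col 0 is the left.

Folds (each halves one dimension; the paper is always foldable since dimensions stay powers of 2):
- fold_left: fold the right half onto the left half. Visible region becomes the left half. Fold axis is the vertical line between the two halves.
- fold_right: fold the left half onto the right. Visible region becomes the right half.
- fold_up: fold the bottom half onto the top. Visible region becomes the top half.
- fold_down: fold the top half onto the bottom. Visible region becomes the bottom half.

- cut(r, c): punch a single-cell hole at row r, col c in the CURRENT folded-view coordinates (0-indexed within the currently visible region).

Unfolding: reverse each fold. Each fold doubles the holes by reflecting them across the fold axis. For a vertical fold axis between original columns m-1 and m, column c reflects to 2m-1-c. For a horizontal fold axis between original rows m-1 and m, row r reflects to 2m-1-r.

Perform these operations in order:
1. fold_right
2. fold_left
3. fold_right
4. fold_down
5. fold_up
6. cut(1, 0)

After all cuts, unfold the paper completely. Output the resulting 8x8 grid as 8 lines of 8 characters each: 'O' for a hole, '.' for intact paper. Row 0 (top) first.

Answer: ........
OOOOOOOO
OOOOOOOO
........
........
OOOOOOOO
OOOOOOOO
........

Derivation:
Op 1 fold_right: fold axis v@4; visible region now rows[0,8) x cols[4,8) = 8x4
Op 2 fold_left: fold axis v@6; visible region now rows[0,8) x cols[4,6) = 8x2
Op 3 fold_right: fold axis v@5; visible region now rows[0,8) x cols[5,6) = 8x1
Op 4 fold_down: fold axis h@4; visible region now rows[4,8) x cols[5,6) = 4x1
Op 5 fold_up: fold axis h@6; visible region now rows[4,6) x cols[5,6) = 2x1
Op 6 cut(1, 0): punch at orig (5,5); cuts so far [(5, 5)]; region rows[4,6) x cols[5,6) = 2x1
Unfold 1 (reflect across h@6): 2 holes -> [(5, 5), (6, 5)]
Unfold 2 (reflect across h@4): 4 holes -> [(1, 5), (2, 5), (5, 5), (6, 5)]
Unfold 3 (reflect across v@5): 8 holes -> [(1, 4), (1, 5), (2, 4), (2, 5), (5, 4), (5, 5), (6, 4), (6, 5)]
Unfold 4 (reflect across v@6): 16 holes -> [(1, 4), (1, 5), (1, 6), (1, 7), (2, 4), (2, 5), (2, 6), (2, 7), (5, 4), (5, 5), (5, 6), (5, 7), (6, 4), (6, 5), (6, 6), (6, 7)]
Unfold 5 (reflect across v@4): 32 holes -> [(1, 0), (1, 1), (1, 2), (1, 3), (1, 4), (1, 5), (1, 6), (1, 7), (2, 0), (2, 1), (2, 2), (2, 3), (2, 4), (2, 5), (2, 6), (2, 7), (5, 0), (5, 1), (5, 2), (5, 3), (5, 4), (5, 5), (5, 6), (5, 7), (6, 0), (6, 1), (6, 2), (6, 3), (6, 4), (6, 5), (6, 6), (6, 7)]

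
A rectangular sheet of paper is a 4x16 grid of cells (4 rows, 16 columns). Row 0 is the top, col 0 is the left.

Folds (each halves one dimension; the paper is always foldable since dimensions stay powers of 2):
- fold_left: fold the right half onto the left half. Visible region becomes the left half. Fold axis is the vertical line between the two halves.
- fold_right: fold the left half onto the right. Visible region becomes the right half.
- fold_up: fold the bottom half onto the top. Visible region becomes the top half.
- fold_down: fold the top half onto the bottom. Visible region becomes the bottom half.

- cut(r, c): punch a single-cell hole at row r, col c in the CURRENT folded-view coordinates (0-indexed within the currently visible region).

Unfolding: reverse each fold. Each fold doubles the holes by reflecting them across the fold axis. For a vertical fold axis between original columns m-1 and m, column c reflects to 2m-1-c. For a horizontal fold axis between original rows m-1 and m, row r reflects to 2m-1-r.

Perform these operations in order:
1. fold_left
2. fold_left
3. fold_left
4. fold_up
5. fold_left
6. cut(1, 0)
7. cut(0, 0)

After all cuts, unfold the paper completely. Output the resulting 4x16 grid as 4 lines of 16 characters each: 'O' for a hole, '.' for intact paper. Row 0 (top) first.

Answer: OOOOOOOOOOOOOOOO
OOOOOOOOOOOOOOOO
OOOOOOOOOOOOOOOO
OOOOOOOOOOOOOOOO

Derivation:
Op 1 fold_left: fold axis v@8; visible region now rows[0,4) x cols[0,8) = 4x8
Op 2 fold_left: fold axis v@4; visible region now rows[0,4) x cols[0,4) = 4x4
Op 3 fold_left: fold axis v@2; visible region now rows[0,4) x cols[0,2) = 4x2
Op 4 fold_up: fold axis h@2; visible region now rows[0,2) x cols[0,2) = 2x2
Op 5 fold_left: fold axis v@1; visible region now rows[0,2) x cols[0,1) = 2x1
Op 6 cut(1, 0): punch at orig (1,0); cuts so far [(1, 0)]; region rows[0,2) x cols[0,1) = 2x1
Op 7 cut(0, 0): punch at orig (0,0); cuts so far [(0, 0), (1, 0)]; region rows[0,2) x cols[0,1) = 2x1
Unfold 1 (reflect across v@1): 4 holes -> [(0, 0), (0, 1), (1, 0), (1, 1)]
Unfold 2 (reflect across h@2): 8 holes -> [(0, 0), (0, 1), (1, 0), (1, 1), (2, 0), (2, 1), (3, 0), (3, 1)]
Unfold 3 (reflect across v@2): 16 holes -> [(0, 0), (0, 1), (0, 2), (0, 3), (1, 0), (1, 1), (1, 2), (1, 3), (2, 0), (2, 1), (2, 2), (2, 3), (3, 0), (3, 1), (3, 2), (3, 3)]
Unfold 4 (reflect across v@4): 32 holes -> [(0, 0), (0, 1), (0, 2), (0, 3), (0, 4), (0, 5), (0, 6), (0, 7), (1, 0), (1, 1), (1, 2), (1, 3), (1, 4), (1, 5), (1, 6), (1, 7), (2, 0), (2, 1), (2, 2), (2, 3), (2, 4), (2, 5), (2, 6), (2, 7), (3, 0), (3, 1), (3, 2), (3, 3), (3, 4), (3, 5), (3, 6), (3, 7)]
Unfold 5 (reflect across v@8): 64 holes -> [(0, 0), (0, 1), (0, 2), (0, 3), (0, 4), (0, 5), (0, 6), (0, 7), (0, 8), (0, 9), (0, 10), (0, 11), (0, 12), (0, 13), (0, 14), (0, 15), (1, 0), (1, 1), (1, 2), (1, 3), (1, 4), (1, 5), (1, 6), (1, 7), (1, 8), (1, 9), (1, 10), (1, 11), (1, 12), (1, 13), (1, 14), (1, 15), (2, 0), (2, 1), (2, 2), (2, 3), (2, 4), (2, 5), (2, 6), (2, 7), (2, 8), (2, 9), (2, 10), (2, 11), (2, 12), (2, 13), (2, 14), (2, 15), (3, 0), (3, 1), (3, 2), (3, 3), (3, 4), (3, 5), (3, 6), (3, 7), (3, 8), (3, 9), (3, 10), (3, 11), (3, 12), (3, 13), (3, 14), (3, 15)]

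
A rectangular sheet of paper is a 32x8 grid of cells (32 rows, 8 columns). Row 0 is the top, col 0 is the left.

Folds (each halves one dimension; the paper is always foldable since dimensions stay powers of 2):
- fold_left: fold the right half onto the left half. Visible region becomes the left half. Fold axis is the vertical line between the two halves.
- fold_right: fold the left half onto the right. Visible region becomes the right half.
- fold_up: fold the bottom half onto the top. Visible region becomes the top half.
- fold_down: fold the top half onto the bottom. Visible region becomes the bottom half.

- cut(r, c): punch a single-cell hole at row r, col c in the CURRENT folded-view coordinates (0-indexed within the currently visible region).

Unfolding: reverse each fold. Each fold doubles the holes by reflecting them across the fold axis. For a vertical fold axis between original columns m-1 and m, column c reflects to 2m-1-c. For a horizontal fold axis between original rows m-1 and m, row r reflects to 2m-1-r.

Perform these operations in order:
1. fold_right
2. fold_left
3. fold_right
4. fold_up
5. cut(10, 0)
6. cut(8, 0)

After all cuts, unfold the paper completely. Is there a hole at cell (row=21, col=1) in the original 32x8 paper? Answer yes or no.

Answer: yes

Derivation:
Op 1 fold_right: fold axis v@4; visible region now rows[0,32) x cols[4,8) = 32x4
Op 2 fold_left: fold axis v@6; visible region now rows[0,32) x cols[4,6) = 32x2
Op 3 fold_right: fold axis v@5; visible region now rows[0,32) x cols[5,6) = 32x1
Op 4 fold_up: fold axis h@16; visible region now rows[0,16) x cols[5,6) = 16x1
Op 5 cut(10, 0): punch at orig (10,5); cuts so far [(10, 5)]; region rows[0,16) x cols[5,6) = 16x1
Op 6 cut(8, 0): punch at orig (8,5); cuts so far [(8, 5), (10, 5)]; region rows[0,16) x cols[5,6) = 16x1
Unfold 1 (reflect across h@16): 4 holes -> [(8, 5), (10, 5), (21, 5), (23, 5)]
Unfold 2 (reflect across v@5): 8 holes -> [(8, 4), (8, 5), (10, 4), (10, 5), (21, 4), (21, 5), (23, 4), (23, 5)]
Unfold 3 (reflect across v@6): 16 holes -> [(8, 4), (8, 5), (8, 6), (8, 7), (10, 4), (10, 5), (10, 6), (10, 7), (21, 4), (21, 5), (21, 6), (21, 7), (23, 4), (23, 5), (23, 6), (23, 7)]
Unfold 4 (reflect across v@4): 32 holes -> [(8, 0), (8, 1), (8, 2), (8, 3), (8, 4), (8, 5), (8, 6), (8, 7), (10, 0), (10, 1), (10, 2), (10, 3), (10, 4), (10, 5), (10, 6), (10, 7), (21, 0), (21, 1), (21, 2), (21, 3), (21, 4), (21, 5), (21, 6), (21, 7), (23, 0), (23, 1), (23, 2), (23, 3), (23, 4), (23, 5), (23, 6), (23, 7)]
Holes: [(8, 0), (8, 1), (8, 2), (8, 3), (8, 4), (8, 5), (8, 6), (8, 7), (10, 0), (10, 1), (10, 2), (10, 3), (10, 4), (10, 5), (10, 6), (10, 7), (21, 0), (21, 1), (21, 2), (21, 3), (21, 4), (21, 5), (21, 6), (21, 7), (23, 0), (23, 1), (23, 2), (23, 3), (23, 4), (23, 5), (23, 6), (23, 7)]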